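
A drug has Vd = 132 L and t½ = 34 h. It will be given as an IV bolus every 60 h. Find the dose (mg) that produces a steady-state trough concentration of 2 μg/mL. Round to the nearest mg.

633 mg

τ/t½ = 60/34 ≈ 1.7647, so f = (1/2)^(60/34) ≈ 0.294287.
Cmin,ss = (D/Vd)·f/(1−f), so D = Cmin,ss·Vd·(1−f)/f.
D = 2 × 132 × (1−f)/f ≈ 2 × 132 × 2.39804 ≈ 633.08 mg.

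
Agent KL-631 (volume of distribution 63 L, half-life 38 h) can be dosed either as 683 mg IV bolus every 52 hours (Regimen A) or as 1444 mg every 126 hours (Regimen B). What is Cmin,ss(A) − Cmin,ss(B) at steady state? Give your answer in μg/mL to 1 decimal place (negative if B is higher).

Regimen A: f = (1/2)^(52/38) ≈ 0.3873; Cmin,ss = (683/63)·f/(1−f) ≈ 6.853 μg/mL.
Regimen B: f = (1/2)^(126/38) ≈ 0.1004; Cmin,ss = (1444/63)·f/(1−f) ≈ 2.558 μg/mL.
Difference ≈ 6.853 − 2.558 ≈ 4.295 μg/mL.

4.3 μg/mL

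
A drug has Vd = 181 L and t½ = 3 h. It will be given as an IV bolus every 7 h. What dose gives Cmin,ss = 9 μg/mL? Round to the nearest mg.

τ/t½ = 7/3 ≈ 2.3333, so f = (1/2)^(7/3) ≈ 0.198425.
Cmin,ss = (D/Vd)·f/(1−f), so D = Cmin,ss·Vd·(1−f)/f.
D = 9 × 181 × (1−f)/f ≈ 9 × 181 × 4.03969 ≈ 6580.66 mg.

6581 mg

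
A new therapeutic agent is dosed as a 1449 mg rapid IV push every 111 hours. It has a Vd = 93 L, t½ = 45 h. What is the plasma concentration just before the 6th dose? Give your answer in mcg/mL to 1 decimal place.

3.4 mcg/mL

f = (1/2)^(τ/t½) = (1/2)^(111/45) ≈ 0.1809.
C₀ = D/Vd = 1449/93 ≈ 15.581 mcg/mL.
Before the 6th dose, 5 doses have been given. Superposition: Cmin = C₀·(f + f² + … + f^5).
≈ 15.581 × (0.1809 + 0.0327 + 0.0059 + 0.0011 + 0.0002) ≈ 15.581 × 0.2208 ≈ 3.440 mcg/mL.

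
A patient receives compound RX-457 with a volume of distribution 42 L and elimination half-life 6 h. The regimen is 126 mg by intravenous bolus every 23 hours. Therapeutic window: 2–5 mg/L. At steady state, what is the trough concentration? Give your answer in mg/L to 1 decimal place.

Over one 23-h interval, 23/6 ≈ 3.8333 half-lives elapse, leaving f ≈ 0.0702 of each dose.
Accumulation ratio R = 1/(1 − f) ≈ 1/0.9298 ≈ 1.0755.
Single-dose peak C₀ = D/Vd = 126/42 ≈ 3.000 mg/L.
Steady-state peak Cmax,ss = C₀·R ≈ 3.000 × 1.0755 ≈ 3.226 mg/L.
One interval later, Cmin,ss = Cmax,ss·e^(−kτ) ≈ 3.226 × 0.0702 ≈ 0.226 mg/L.
Trough 0.2 mg/L vs MEC 2 mg/L: subtherapeutic.

0.2 mg/L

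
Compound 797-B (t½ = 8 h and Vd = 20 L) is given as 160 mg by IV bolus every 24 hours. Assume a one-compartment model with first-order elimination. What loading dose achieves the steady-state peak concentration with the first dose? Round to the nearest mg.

183 mg

f = (1/2)^(24/8) ≈ 0.125000; accumulation ratio R = 1/(1−f) ≈ 1.14286.
Loading dose to hit Cmax,ss on first dose: D_load = D_maint·R ≈ 160 × 1.14286 ≈ 182.86 mg.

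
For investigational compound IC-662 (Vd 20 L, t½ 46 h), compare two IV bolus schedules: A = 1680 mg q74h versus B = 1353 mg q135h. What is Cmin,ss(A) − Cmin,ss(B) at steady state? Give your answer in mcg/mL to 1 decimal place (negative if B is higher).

30.8 mcg/mL

Regimen A: f = (1/2)^(74/46) ≈ 0.3279; Cmin,ss = (1680/20)·f/(1−f) ≈ 40.981 mcg/mL.
Regimen B: f = (1/2)^(135/46) ≈ 0.1308; Cmin,ss = (1353/20)·f/(1−f) ≈ 10.180 mcg/mL.
Difference ≈ 40.981 − 10.180 ≈ 30.801 mcg/mL.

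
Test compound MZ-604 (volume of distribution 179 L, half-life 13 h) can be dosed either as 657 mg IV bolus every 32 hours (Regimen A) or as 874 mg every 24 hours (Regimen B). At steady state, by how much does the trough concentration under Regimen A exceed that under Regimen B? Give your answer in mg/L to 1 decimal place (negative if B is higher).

Regimen A: f = (1/2)^(32/13) ≈ 0.1816; Cmin,ss = (657/179)·f/(1−f) ≈ 0.814 mg/L.
Regimen B: f = (1/2)^(24/13) ≈ 0.2781; Cmin,ss = (874/179)·f/(1−f) ≈ 1.881 mg/L.
Difference ≈ 0.814 − 1.881 ≈ -1.067 mg/L.

-1.1 mg/L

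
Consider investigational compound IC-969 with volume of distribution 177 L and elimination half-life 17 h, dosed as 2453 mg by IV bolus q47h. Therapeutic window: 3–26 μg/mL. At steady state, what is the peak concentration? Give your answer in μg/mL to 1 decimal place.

Over one 47-h interval, 47/17 ≈ 2.7647 half-lives elapse, leaving f ≈ 0.1471 of each dose.
Accumulation ratio R = 1/(1 − f) ≈ 1/0.8529 ≈ 1.1725.
Each bolus raises the concentration by D/Vd = 2453/177 ≈ 13.859 μg/mL.
Cmax,ss = C₀/(1 − f) ≈ 13.859/0.8529 ≈ 16.249 μg/mL.
Peak 16.2 μg/mL vs MTC 26 μg/mL: below toxic threshold.

16.2 μg/mL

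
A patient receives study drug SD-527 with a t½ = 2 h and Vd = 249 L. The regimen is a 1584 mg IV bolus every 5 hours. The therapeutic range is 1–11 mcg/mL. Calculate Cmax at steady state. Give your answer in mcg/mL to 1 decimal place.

Over one 5-h interval, 5/2 ≈ 2.5 half-lives elapse, leaving f ≈ 0.1768 of each dose.
At steady state, accumulation factor R = 1/(1 − e^(−kτ)) ≈ 1.2148.
Single-dose peak C₀ = D/Vd = 1584/249 ≈ 6.361 mcg/mL.
Cmax,ss = C₀/(1 − f) ≈ 6.361/0.8232 ≈ 7.727 mcg/mL.
Peak 7.7 mcg/mL vs MTC 11 mcg/mL: below toxic threshold.

7.7 mcg/mL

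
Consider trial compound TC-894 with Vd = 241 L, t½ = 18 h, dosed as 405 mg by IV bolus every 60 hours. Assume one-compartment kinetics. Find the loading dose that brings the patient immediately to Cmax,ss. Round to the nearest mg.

450 mg

f = (1/2)^(60/18) ≈ 0.099213; accumulation ratio R = 1/(1−f) ≈ 1.11014.
Loading dose to hit Cmax,ss on first dose: D_load = D_maint·R ≈ 405 × 1.11014 ≈ 449.61 mg.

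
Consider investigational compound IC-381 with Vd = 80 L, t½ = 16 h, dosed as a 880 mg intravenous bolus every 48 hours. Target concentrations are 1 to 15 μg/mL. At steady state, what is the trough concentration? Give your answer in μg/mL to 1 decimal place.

The dosing interval is 3 half-lives, so f = 2^(−3) = 0.125.
Accumulation ratio R = 1/(1 − f) = 1/0.875 = 8/7.
Single-dose peak C₀ = D/Vd = 880/80 = 11 μg/mL.
Steady-state peak Cmax,ss = C₀·R = 11 × 8/7 ≈ 12.571 μg/mL.
Steady-state trough Cmin,ss = Cmax,ss·f ≈ 12.571 × 0.125 ≈ 1.571 μg/mL.
Trough 1.6 μg/mL vs MEC 1 μg/mL: adequate.

1.6 μg/mL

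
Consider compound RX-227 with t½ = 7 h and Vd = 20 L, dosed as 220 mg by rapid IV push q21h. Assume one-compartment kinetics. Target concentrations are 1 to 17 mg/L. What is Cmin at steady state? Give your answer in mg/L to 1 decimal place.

1.6 mg/L

The dosing interval is 3 half-lives, so f = 2^(−3) = 0.125.
At steady state, R = 1/(1 − 0.125) = 8/7.
Single-dose peak C₀ = D/Vd = 220/20 = 11 mg/L.
Steady-state peak Cmax,ss = C₀·R = 11 × 8/7 ≈ 12.571 mg/L.
Steady-state trough Cmin,ss = Cmax,ss·f ≈ 12.571 × 0.125 ≈ 1.571 mg/L.
Trough 1.6 mg/L vs MEC 1 mg/L: adequate.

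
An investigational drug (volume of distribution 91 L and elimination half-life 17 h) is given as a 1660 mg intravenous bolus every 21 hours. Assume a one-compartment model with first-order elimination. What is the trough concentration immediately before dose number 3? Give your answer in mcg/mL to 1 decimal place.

f = (1/2)^(τ/t½) = (1/2)^(21/17) ≈ 0.4248.
C₀ = D/Vd = 1660/91 ≈ 18.242 mcg/mL.
Before the 3rd dose, 2 doses have been given. Superposition: Cmin = C₀·(f + f²).
≈ 18.242 × (0.4248 + 0.1805) ≈ 18.242 × 0.6053 ≈ 11.042 mcg/mL.

11.0 mcg/mL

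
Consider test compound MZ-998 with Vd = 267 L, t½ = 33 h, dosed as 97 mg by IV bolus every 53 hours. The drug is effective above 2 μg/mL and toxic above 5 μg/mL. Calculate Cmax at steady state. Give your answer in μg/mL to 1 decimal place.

0.5 μg/mL

τ/t½ = 53/33 ≈ 1.6061, so fraction remaining f = (1/2)^(53/33) ≈ 0.3285.
Accumulation ratio R = 1/(1 − f) ≈ 1/0.6715 ≈ 1.4892.
Single-dose peak C₀ = D/Vd = 97/267 ≈ 0.363 μg/mL.
Steady-state peak Cmax,ss = C₀·R ≈ 0.363 × 1.4892 ≈ 0.541 μg/mL.
Peak 0.5 μg/mL vs MTC 5 μg/mL: below toxic threshold.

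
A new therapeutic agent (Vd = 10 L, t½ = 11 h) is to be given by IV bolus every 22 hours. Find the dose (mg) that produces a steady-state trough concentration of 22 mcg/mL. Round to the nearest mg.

660 mg

τ/t½ = 22/11 ≈ 2, so f = (1/2)^(22/11) ≈ 0.250000.
Cmin,ss = (D/Vd)·f/(1−f), so D = Cmin,ss·Vd·(1−f)/f.
D = 22 × 10 × (1−f)/f ≈ 22 × 10 × 3.00000 ≈ 660.00 mg.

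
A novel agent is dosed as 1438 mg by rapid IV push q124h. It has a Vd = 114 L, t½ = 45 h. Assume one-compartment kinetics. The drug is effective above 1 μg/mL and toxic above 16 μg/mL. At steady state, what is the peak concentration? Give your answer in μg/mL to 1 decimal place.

14.8 μg/mL

k = ln2/t½ = ln2/45 ≈ 0.015403 h⁻¹; fraction remaining f = e^(−kτ) = e^(−0.015403×124) ≈ 0.1481.
At steady state, accumulation factor R = 1/(1 − e^(−kτ)) ≈ 1.1738.
Each bolus raises the concentration by D/Vd = 1438/114 ≈ 12.614 μg/mL.
Cmax,ss = C₀/(1 − f) ≈ 12.614/0.8519 ≈ 14.807 μg/mL.
Peak 14.8 μg/mL vs MTC 16 μg/mL: below toxic threshold.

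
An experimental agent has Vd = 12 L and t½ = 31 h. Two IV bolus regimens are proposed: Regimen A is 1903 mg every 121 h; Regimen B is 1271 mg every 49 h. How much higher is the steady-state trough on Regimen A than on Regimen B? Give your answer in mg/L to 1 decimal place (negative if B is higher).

-41.8 mg/L

Regimen A: f = (1/2)^(121/31) ≈ 0.0668; Cmin,ss = (1903/12)·f/(1−f) ≈ 11.352 mg/L.
Regimen B: f = (1/2)^(49/31) ≈ 0.3343; Cmin,ss = (1271/12)·f/(1−f) ≈ 53.189 mg/L.
Difference ≈ 11.352 − 53.189 ≈ -41.837 mg/L.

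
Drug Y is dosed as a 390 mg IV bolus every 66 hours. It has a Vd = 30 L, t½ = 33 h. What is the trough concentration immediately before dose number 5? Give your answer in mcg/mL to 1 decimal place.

4.3 mcg/mL

f = (1/2)^(τ/t½) = (1/2)^(66/33) ≈ 0.2500.
C₀ = D/Vd = 390/30 ≈ 13.000 mcg/mL.
Before the 5th dose, 4 doses have been given. Superposition: Cmin = C₀·(f + f² + … + f^4).
≈ 13.000 × (0.2500 + 0.0625 + 0.0156 + 0.0039) ≈ 13.000 × 0.3320 ≈ 4.316 mcg/mL.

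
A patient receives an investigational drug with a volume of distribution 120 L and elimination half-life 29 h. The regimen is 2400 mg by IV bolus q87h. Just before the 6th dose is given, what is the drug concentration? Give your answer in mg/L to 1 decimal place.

2.9 mg/L

f = (1/2)^(τ/t½) = (1/2)^(87/29) ≈ 0.1250.
C₀ = D/Vd = 2400/120 ≈ 20.000 mg/L.
Before the 6th dose, 5 doses have been given. Superposition: Cmin = C₀·(f + f² + … + f^5).
≈ 20.000 × (0.1250 + 0.0156 + 0.0020 + 0.0002 + 0.0000) ≈ 20.000 × 0.1428 ≈ 2.856 mg/L.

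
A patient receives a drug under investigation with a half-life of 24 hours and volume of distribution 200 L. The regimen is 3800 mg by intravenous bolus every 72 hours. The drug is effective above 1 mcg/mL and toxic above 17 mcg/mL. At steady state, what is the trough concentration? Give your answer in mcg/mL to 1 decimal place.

The dosing interval is 3 half-lives, so f = 2^(−3) = 0.125.
Accumulation ratio R = 1/(1 − f) = 1/0.875 = 8/7.
Single-dose peak C₀ = D/Vd = 3800/200 = 19 mcg/mL.
Steady-state peak Cmax,ss = C₀·R = 19 × 8/7 ≈ 21.714 mcg/mL.
Steady-state trough Cmin,ss = Cmax,ss·f ≈ 21.714 × 0.125 ≈ 2.714 mcg/mL.
Trough 2.7 mcg/mL vs MEC 1 mcg/mL: adequate.

2.7 mcg/mL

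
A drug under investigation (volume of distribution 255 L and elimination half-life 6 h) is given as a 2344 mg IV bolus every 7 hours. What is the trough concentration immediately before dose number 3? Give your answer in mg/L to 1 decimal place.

5.9 mg/L

f = (1/2)^(τ/t½) = (1/2)^(7/6) ≈ 0.4454.
C₀ = D/Vd = 2344/255 ≈ 9.192 mg/L.
Before the 3rd dose, 2 doses have been given. Superposition: Cmin = C₀·(f + f²).
≈ 9.192 × (0.4454 + 0.1984) ≈ 9.192 × 0.6438 ≈ 5.918 mg/L.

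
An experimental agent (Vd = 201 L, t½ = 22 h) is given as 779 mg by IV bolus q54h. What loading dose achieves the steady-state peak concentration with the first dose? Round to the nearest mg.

953 mg

f = (1/2)^(54/22) ≈ 0.182435; accumulation ratio R = 1/(1−f) ≈ 1.22314.
Loading dose to hit Cmax,ss on first dose: D_load = D_maint·R ≈ 779 × 1.22314 ≈ 952.83 mg.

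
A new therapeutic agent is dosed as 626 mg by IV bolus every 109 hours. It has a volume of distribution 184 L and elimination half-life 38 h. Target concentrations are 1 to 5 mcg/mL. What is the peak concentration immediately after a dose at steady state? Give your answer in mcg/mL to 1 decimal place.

τ/t½ = 109/38 ≈ 2.8684, so fraction remaining f = (1/2)^(109/38) ≈ 0.1369.
At steady state, accumulation factor R = 1/(1 − e^(−kτ)) ≈ 1.1586.
Each bolus raises the concentration by D/Vd = 626/184 ≈ 3.402 mcg/mL.
Steady-state peak Cmax,ss = C₀·R ≈ 3.402 × 1.1586 ≈ 3.942 mcg/mL.
Peak 3.9 mcg/mL vs MTC 5 mcg/mL: below toxic threshold.

3.9 mcg/mL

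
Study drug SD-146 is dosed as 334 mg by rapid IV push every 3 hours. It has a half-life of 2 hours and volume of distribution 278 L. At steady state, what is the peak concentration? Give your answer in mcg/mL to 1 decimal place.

1.9 mcg/mL

τ/t½ = 3/2 ≈ 1.5, so fraction remaining f = (1/2)^(3/2) ≈ 0.3536.
Accumulation ratio R = 1/(1 − f) ≈ 1/0.6464 ≈ 1.5470.
Single-dose peak C₀ = D/Vd = 334/278 ≈ 1.201 mcg/mL.
Steady-state peak Cmax,ss = C₀·R ≈ 1.201 × 1.5470 ≈ 1.858 mcg/mL.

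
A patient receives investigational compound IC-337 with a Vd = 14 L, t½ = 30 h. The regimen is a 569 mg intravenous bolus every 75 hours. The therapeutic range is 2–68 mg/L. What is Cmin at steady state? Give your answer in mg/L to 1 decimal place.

8.7 mg/L

Over one 75-h interval, 75/30 ≈ 2.5 half-lives elapse, leaving f ≈ 0.1768 of each dose.
Single-dose peak C₀ = D/Vd = 569/14 ≈ 40.643 mg/L.
Steady-state trough Cmin,ss = C₀·f/(1−f) ≈ 40.643 × 0.1768/0.8232 ≈ 8.729 mg/L.
Trough 8.7 mg/L vs MEC 2 mg/L: adequate.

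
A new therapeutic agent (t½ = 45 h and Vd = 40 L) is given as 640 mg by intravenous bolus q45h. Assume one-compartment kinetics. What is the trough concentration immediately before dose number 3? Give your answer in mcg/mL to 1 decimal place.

12.0 mcg/mL

f = (1/2)^(τ/t½) = (1/2)^(45/45) ≈ 0.5000.
C₀ = D/Vd = 640/40 ≈ 16.000 mcg/mL.
Before the 3rd dose, 2 doses have been given. Superposition: Cmin = C₀·(f + f²).
≈ 16.000 × (0.5000 + 0.2500) ≈ 16.000 × 0.7500 ≈ 12.000 mcg/mL.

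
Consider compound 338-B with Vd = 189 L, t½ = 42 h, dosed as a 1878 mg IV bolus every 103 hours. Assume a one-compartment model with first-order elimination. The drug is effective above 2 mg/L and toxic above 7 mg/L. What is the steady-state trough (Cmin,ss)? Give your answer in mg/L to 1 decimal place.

2.2 mg/L

Over one 103-h interval, 103/42 ≈ 2.4524 half-lives elapse, leaving f ≈ 0.1827 of each dose.
Each bolus raises the concentration by D/Vd = 1878/189 ≈ 9.937 mg/L.
Steady-state trough Cmin,ss = C₀·f/(1−f) ≈ 9.937 × 0.1827/0.8173 ≈ 2.221 mg/L.
Trough 2.2 mg/L vs MEC 2 mg/L: adequate.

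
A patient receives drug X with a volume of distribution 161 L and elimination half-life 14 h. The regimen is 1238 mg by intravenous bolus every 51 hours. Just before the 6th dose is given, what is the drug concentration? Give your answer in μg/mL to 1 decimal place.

f = (1/2)^(τ/t½) = (1/2)^(51/14) ≈ 0.0801.
C₀ = D/Vd = 1238/161 ≈ 7.689 μg/mL.
Before the 6th dose, 5 doses have been given. Superposition: Cmin = C₀·(f + f² + … + f^5).
≈ 7.689 × (0.0801 + 0.0064 + 0.0005 + 0.0000 + 0.0000) ≈ 7.689 × 0.0870 ≈ 0.669 μg/mL.

0.7 μg/mL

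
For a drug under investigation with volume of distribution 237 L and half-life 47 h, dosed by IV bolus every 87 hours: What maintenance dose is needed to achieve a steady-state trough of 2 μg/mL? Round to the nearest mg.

1236 mg

τ/t½ = 87/47 ≈ 1.8511, so f = (1/2)^(87/47) ≈ 0.277188.
Cmin,ss = (D/Vd)·f/(1−f), so D = Cmin,ss·Vd·(1−f)/f.
D = 2 × 237 × (1−f)/f ≈ 2 × 237 × 2.60766 ≈ 1236.03 mg.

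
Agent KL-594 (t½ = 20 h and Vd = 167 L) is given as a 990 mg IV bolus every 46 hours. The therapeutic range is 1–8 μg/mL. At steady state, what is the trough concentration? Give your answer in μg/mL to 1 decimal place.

Over one 46-h interval, 46/20 ≈ 2.3 half-lives elapse, leaving f ≈ 0.2031 of each dose.
Each bolus raises the concentration by D/Vd = 990/167 ≈ 5.928 μg/mL.
Steady-state trough Cmin,ss = C₀·f/(1−f) ≈ 5.928 × 0.2031/0.7969 ≈ 1.511 μg/mL.
Trough 1.5 μg/mL vs MEC 1 μg/mL: adequate.

1.5 μg/mL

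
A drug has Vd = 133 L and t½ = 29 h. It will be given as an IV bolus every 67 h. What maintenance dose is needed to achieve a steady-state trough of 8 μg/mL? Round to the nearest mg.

4213 mg

τ/t½ = 67/29 ≈ 2.3103, so f = (1/2)^(67/29) ≈ 0.201612.
Cmin,ss = (D/Vd)·f/(1−f), so D = Cmin,ss·Vd·(1−f)/f.
D = 8 × 133 × (1−f)/f ≈ 8 × 133 × 3.96002 ≈ 4213.46 mg.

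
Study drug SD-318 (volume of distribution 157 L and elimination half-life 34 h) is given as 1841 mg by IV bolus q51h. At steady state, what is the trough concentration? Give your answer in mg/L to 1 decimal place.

6.4 mg/L

τ/t½ = 51/34 ≈ 1.5, so fraction remaining f = (1/2)^(51/34) ≈ 0.3536.
Single-dose peak C₀ = D/Vd = 1841/157 ≈ 11.726 mg/L.
Steady-state trough Cmin,ss = C₀·f/(1−f) ≈ 11.726 × 0.3536/0.6464 ≈ 6.414 mg/L.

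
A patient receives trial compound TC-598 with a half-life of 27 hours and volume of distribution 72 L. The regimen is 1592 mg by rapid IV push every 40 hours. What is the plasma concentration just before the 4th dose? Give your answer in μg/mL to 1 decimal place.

f = (1/2)^(τ/t½) = (1/2)^(40/27) ≈ 0.3581.
C₀ = D/Vd = 1592/72 ≈ 22.111 μg/mL.
Before the 4th dose, 3 doses have been given. Superposition: Cmin = C₀·(f + f² + … + f^3).
≈ 22.111 × (0.3581 + 0.1282 + 0.0459) ≈ 22.111 × 0.5322 ≈ 11.767 μg/mL.

11.8 μg/mL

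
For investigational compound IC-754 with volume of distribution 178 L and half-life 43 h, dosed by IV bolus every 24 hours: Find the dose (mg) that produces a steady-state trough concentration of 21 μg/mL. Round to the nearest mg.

τ/t½ = 24/43 ≈ 0.55814, so f = (1/2)^(24/43) ≈ 0.679177.
Cmin,ss = (D/Vd)·f/(1−f), so D = Cmin,ss·Vd·(1−f)/f.
D = 21 × 178 × (1−f)/f ≈ 21 × 178 × 0.47237 ≈ 1765.72 mg.

1766 mg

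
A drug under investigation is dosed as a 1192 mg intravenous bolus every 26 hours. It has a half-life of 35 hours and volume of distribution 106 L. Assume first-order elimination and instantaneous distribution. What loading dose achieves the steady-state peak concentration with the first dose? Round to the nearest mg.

f = (1/2)^(26/35) ≈ 0.597555; accumulation ratio R = 1/(1−f) ≈ 2.48481.
Loading dose to hit Cmax,ss on first dose: D_load = D_maint·R ≈ 1192 × 2.48481 ≈ 2961.89 mg.

2962 mg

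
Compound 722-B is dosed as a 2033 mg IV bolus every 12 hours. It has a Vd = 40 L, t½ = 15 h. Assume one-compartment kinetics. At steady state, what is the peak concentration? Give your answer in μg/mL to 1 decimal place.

Over one 12-h interval, 12/15 ≈ 0.8 half-lives elapse, leaving f ≈ 0.5743 of each dose.
At steady state, accumulation factor R = 1/(1 − e^(−kτ)) ≈ 2.3491.
Each bolus raises the concentration by D/Vd = 2033/40 ≈ 50.825 μg/mL.
Steady-state peak Cmax,ss = C₀·R ≈ 50.825 × 2.3491 ≈ 119.393 μg/mL.

119.4 μg/mL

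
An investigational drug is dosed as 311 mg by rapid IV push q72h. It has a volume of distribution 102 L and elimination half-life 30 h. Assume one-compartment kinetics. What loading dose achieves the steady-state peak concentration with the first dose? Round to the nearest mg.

f = (1/2)^(72/30) ≈ 0.189465; accumulation ratio R = 1/(1−f) ≈ 1.23375.
Loading dose to hit Cmax,ss on first dose: D_load = D_maint·R ≈ 311 × 1.23375 ≈ 383.70 mg.

384 mg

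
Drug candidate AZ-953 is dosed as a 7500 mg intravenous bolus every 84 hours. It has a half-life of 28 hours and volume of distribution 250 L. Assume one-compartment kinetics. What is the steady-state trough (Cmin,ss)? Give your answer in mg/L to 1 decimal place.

τ = 84 h = 3 half-lives, so f = (1/2)^3 = 0.125.
At steady state, R = 1/(1 − 0.125) = 8/7.
Single-dose peak C₀ = D/Vd = 7500/250 = 30 mg/L.
Steady-state peak Cmax,ss = C₀·R = 30 × 8/7 ≈ 34.286 mg/L.
Steady-state trough Cmin,ss = Cmax,ss·f ≈ 34.286 × 0.125 ≈ 4.286 mg/L.

4.3 mg/L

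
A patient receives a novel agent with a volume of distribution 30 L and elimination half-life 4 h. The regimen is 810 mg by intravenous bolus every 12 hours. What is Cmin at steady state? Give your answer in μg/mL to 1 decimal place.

τ = 12 h = 3 half-lives, so f = (1/2)^3 = 0.125.
At steady state, R = 1/(1 − 0.125) = 8/7.
Single-dose peak C₀ = D/Vd = 810/30 = 27 μg/mL.
Steady-state peak Cmax,ss = C₀·R = 27 × 8/7 ≈ 30.857 μg/mL.
Steady-state trough Cmin,ss = Cmax,ss·f ≈ 30.857 × 0.125 ≈ 3.857 μg/mL.

3.9 μg/mL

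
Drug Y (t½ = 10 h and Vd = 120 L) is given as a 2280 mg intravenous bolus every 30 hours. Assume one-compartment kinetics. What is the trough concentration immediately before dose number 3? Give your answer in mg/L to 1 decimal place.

f = (1/2)^(τ/t½) = (1/2)^(30/10) ≈ 0.1250.
C₀ = D/Vd = 2280/120 ≈ 19.000 mg/L.
Before the 3rd dose, 2 doses have been given. Superposition: Cmin = C₀·(f + f²).
≈ 19.000 × (0.1250 + 0.0156) ≈ 19.000 × 0.1406 ≈ 2.671 mg/L.

2.7 mg/L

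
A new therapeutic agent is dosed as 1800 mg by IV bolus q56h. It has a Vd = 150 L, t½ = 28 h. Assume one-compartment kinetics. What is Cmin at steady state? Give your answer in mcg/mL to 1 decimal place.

τ = 56 h = 2 half-lives, so f = (1/2)^2 = 0.25.
Accumulation ratio R = 1/(1 − f) = 1/0.75 = 4/3.
Single-dose peak C₀ = D/Vd = 1800/150 = 12 mcg/mL.
Steady-state peak Cmax,ss = C₀·R = 12 × 4/3 ≈ 16.000 mcg/mL.
Steady-state trough Cmin,ss = Cmax,ss·f ≈ 16.000 × 0.25 ≈ 4.000 mcg/mL.

4.0 mcg/mL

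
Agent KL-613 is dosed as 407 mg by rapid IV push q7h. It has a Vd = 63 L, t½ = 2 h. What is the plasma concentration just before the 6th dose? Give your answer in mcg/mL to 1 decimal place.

0.6 mcg/mL

f = (1/2)^(τ/t½) = (1/2)^(7/2) ≈ 0.0884.
C₀ = D/Vd = 407/63 ≈ 6.460 mcg/mL.
Before the 6th dose, 5 doses have been given. Superposition: Cmin = C₀·(f + f² + … + f^5).
≈ 6.460 × (0.0884 + 0.0078 + 0.0007 + 0.0001 + 0.0000) ≈ 6.460 × 0.0970 ≈ 0.627 mcg/mL.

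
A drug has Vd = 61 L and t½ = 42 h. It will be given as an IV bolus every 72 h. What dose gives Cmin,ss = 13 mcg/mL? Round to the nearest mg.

τ/t½ = 72/42 ≈ 1.7143, so f = (1/2)^(72/42) ≈ 0.304753.
Cmin,ss = (D/Vd)·f/(1−f), so D = Cmin,ss·Vd·(1−f)/f.
D = 13 × 61 × (1−f)/f ≈ 13 × 61 × 2.28135 ≈ 1809.11 mg.

1809 mg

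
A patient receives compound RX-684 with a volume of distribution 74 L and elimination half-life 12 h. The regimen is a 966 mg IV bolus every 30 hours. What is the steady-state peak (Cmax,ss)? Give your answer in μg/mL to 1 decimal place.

k = ln2/t½ = ln2/12 ≈ 0.057762 h⁻¹; fraction remaining f = e^(−kτ) = e^(−0.057762×30) ≈ 0.1768.
Accumulation ratio R = 1/(1 − f) ≈ 1/0.8232 ≈ 1.2148.
Each bolus raises the concentration by D/Vd = 966/74 ≈ 13.054 μg/mL.
Steady-state peak Cmax,ss = C₀·R ≈ 13.054 × 1.2148 ≈ 15.858 μg/mL.

15.9 μg/mL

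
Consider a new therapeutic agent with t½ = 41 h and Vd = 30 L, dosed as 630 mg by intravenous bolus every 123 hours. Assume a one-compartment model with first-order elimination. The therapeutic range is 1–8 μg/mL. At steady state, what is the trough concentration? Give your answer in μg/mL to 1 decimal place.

τ = 123 h = 3 half-lives, so f = (1/2)^3 = 0.125.
At steady state, R = 1/(1 − 0.125) = 8/7.
Single-dose peak C₀ = D/Vd = 630/30 = 21 μg/mL.
Steady-state peak Cmax,ss = C₀·R = 21 × 8/7 ≈ 24.000 μg/mL.
Steady-state trough Cmin,ss = Cmax,ss·f ≈ 24.000 × 0.125 ≈ 3.000 μg/mL.
Trough 3.0 μg/mL vs MEC 1 μg/mL: adequate.

3.0 μg/mL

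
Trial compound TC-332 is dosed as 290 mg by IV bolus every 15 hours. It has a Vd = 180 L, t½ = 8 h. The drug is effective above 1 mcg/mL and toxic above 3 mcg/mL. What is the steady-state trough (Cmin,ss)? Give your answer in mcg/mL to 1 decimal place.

k = ln2/t½ = ln2/8 ≈ 0.086643 h⁻¹; fraction remaining f = e^(−kτ) = e^(−0.086643×15) ≈ 0.2726.
Single-dose peak C₀ = D/Vd = 290/180 ≈ 1.611 mcg/mL.
Steady-state trough Cmin,ss = C₀·f/(1−f) ≈ 1.611 × 0.2726/0.7274 ≈ 0.604 mcg/mL.
Trough 0.6 mcg/mL vs MEC 1 mcg/mL: subtherapeutic.

0.6 mcg/mL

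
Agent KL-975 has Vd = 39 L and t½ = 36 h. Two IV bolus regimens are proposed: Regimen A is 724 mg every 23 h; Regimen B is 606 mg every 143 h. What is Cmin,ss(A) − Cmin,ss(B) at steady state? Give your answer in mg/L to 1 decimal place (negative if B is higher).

Regimen A: f = (1/2)^(23/36) ≈ 0.6422; Cmin,ss = (724/39)·f/(1−f) ≈ 33.320 mg/L.
Regimen B: f = (1/2)^(143/36) ≈ 0.0637; Cmin,ss = (606/39)·f/(1−f) ≈ 1.057 mg/L.
Difference ≈ 33.320 − 1.057 ≈ 32.263 mg/L.

32.3 mg/L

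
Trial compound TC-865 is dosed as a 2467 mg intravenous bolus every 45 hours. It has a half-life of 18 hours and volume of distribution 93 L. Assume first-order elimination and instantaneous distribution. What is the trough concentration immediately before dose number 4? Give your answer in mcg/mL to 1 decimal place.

5.7 mcg/mL

f = (1/2)^(τ/t½) = (1/2)^(45/18) ≈ 0.1768.
C₀ = D/Vd = 2467/93 ≈ 26.527 mcg/mL.
Before the 4th dose, 3 doses have been given. Superposition: Cmin = C₀·(f + f² + … + f^3).
≈ 26.527 × (0.1768 + 0.0313 + 0.0055) ≈ 26.527 × 0.2136 ≈ 5.666 mcg/mL.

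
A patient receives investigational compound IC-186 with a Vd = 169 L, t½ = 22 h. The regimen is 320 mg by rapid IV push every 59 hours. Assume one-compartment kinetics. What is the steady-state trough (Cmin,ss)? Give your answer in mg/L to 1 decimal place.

0.3 mg/L

Over one 59-h interval, 59/22 ≈ 2.6818 half-lives elapse, leaving f ≈ 0.1558 of each dose.
Accumulation ratio R = 1/(1 − f) ≈ 1/0.8442 ≈ 1.1846.
Each bolus raises the concentration by D/Vd = 320/169 ≈ 1.893 mg/L.
Steady-state peak Cmax,ss = C₀·R ≈ 1.893 × 1.1846 ≈ 2.242 mg/L.
Steady-state trough Cmin,ss = Cmax,ss·f ≈ 2.242 × 0.1558 ≈ 0.349 mg/L.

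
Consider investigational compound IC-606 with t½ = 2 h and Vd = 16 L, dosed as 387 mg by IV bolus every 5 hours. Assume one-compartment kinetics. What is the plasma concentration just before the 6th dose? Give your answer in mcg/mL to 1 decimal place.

f = (1/2)^(τ/t½) = (1/2)^(5/2) ≈ 0.1768.
C₀ = D/Vd = 387/16 ≈ 24.188 mcg/mL.
Before the 6th dose, 5 doses have been given. Superposition: Cmin = C₀·(f + f² + … + f^5).
≈ 24.188 × (0.1768 + 0.0313 + 0.0055 + 0.0010 + 0.0002) ≈ 24.188 × 0.2148 ≈ 5.196 mcg/mL.

5.2 mcg/mL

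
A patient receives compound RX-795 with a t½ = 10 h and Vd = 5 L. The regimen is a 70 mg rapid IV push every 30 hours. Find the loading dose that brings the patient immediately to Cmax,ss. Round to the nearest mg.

80 mg

f = (1/2)^(30/10) ≈ 0.125000; accumulation ratio R = 1/(1−f) ≈ 1.14286.
Loading dose to hit Cmax,ss on first dose: D_load = D_maint·R ≈ 70 × 1.14286 ≈ 80.00 mg.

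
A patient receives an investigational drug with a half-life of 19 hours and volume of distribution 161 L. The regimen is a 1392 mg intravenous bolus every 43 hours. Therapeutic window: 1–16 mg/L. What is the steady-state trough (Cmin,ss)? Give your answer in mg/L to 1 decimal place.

2.3 mg/L

Over one 43-h interval, 43/19 ≈ 2.2632 half-lives elapse, leaving f ≈ 0.2083 of each dose.
At steady state, accumulation factor R = 1/(1 − e^(−kτ)) ≈ 1.2631.
Single-dose peak C₀ = D/Vd = 1392/161 ≈ 8.646 mg/L.
Cmax,ss = C₀/(1 − f) ≈ 8.646/0.7917 ≈ 10.921 mg/L.
Steady-state trough Cmin,ss = Cmax,ss·f ≈ 10.921 × 0.2083 ≈ 2.275 mg/L.
Trough 2.3 mg/L vs MEC 1 mg/L: adequate.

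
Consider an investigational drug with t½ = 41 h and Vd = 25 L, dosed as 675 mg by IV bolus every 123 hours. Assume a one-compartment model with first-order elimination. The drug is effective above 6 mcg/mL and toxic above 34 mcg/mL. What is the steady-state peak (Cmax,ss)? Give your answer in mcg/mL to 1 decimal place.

30.9 mcg/mL

The dosing interval is 3 half-lives, so f = 2^(−3) = 0.125.
At steady state, R = 1/(1 − 0.125) = 8/7.
Single-dose peak C₀ = D/Vd = 675/25 = 27 mcg/mL.
Steady-state peak Cmax,ss = C₀·R = 27 × 8/7 ≈ 30.857 mcg/mL.
Peak 30.9 mcg/mL vs MTC 34 mcg/mL: below toxic threshold.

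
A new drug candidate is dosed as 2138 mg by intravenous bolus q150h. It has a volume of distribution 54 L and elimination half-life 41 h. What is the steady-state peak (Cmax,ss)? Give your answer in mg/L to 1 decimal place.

k = ln2/t½ = ln2/41 ≈ 0.016906 h⁻¹; fraction remaining f = e^(−kτ) = e^(−0.016906×150) ≈ 0.0792.
At steady state, accumulation factor R = 1/(1 − e^(−kτ)) ≈ 1.0860.
Single-dose peak C₀ = D/Vd = 2138/54 ≈ 39.593 mg/L.
Steady-state peak Cmax,ss = C₀·R ≈ 39.593 × 1.0860 ≈ 42.998 mg/L.

43.0 mg/L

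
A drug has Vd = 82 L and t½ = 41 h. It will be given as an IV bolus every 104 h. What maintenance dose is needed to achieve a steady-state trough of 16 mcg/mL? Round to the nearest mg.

6300 mg

τ/t½ = 104/41 ≈ 2.5366, so f = (1/2)^(104/41) ≈ 0.172350.
Cmin,ss = (D/Vd)·f/(1−f), so D = Cmin,ss·Vd·(1−f)/f.
D = 16 × 82 × (1−f)/f ≈ 16 × 82 × 4.80215 ≈ 6300.42 mg.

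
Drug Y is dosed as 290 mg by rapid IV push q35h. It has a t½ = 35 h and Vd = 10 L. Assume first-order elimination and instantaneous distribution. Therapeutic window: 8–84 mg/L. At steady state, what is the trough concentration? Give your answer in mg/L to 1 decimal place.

29.0 mg/L

τ = 35 h = 1 half-life, so f = (1/2)^1 = 0.5.
At steady state, R = 1/(1 − 0.5) = 2/1.
Single-dose peak C₀ = D/Vd = 290/10 = 29 mg/L.
Steady-state peak Cmax,ss = C₀·R = 29 × 2/1 ≈ 58.000 mg/L.
Steady-state trough Cmin,ss = Cmax,ss·f ≈ 58.000 × 0.5 ≈ 29.000 mg/L.
Trough 29.0 mg/L vs MEC 8 mg/L: adequate.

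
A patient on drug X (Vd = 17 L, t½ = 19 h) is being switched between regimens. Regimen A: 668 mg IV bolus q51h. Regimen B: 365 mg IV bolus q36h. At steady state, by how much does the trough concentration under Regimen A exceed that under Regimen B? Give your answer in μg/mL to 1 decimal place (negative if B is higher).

-0.7 μg/mL

Regimen A: f = (1/2)^(51/19) ≈ 0.1556; Cmin,ss = (668/17)·f/(1−f) ≈ 7.241 μg/mL.
Regimen B: f = (1/2)^(36/19) ≈ 0.2689; Cmin,ss = (365/17)·f/(1−f) ≈ 7.897 μg/mL.
Difference ≈ 7.241 − 7.897 ≈ -0.656 μg/mL.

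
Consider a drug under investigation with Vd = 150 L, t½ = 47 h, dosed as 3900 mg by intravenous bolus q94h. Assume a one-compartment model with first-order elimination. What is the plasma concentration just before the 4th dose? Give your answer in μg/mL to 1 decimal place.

8.5 μg/mL

f = (1/2)^(τ/t½) = (1/2)^(94/47) ≈ 0.2500.
C₀ = D/Vd = 3900/150 ≈ 26.000 μg/mL.
Before the 4th dose, 3 doses have been given. Superposition: Cmin = C₀·(f + f² + … + f^3).
≈ 26.000 × (0.2500 + 0.0625 + 0.0156) ≈ 26.000 × 0.3281 ≈ 8.531 μg/mL.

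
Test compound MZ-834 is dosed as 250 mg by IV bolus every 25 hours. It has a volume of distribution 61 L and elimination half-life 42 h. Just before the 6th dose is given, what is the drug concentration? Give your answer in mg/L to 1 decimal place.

f = (1/2)^(τ/t½) = (1/2)^(25/42) ≈ 0.6619.
C₀ = D/Vd = 250/61 ≈ 4.098 mg/L.
Before the 6th dose, 5 doses have been given. Superposition: Cmin = C₀·(f + f² + … + f^5).
≈ 4.098 × (0.6619 + 0.4381 + 0.2900 + 0.1919 + 0.1270) ≈ 4.098 × 1.7089 ≈ 7.003 mg/L.

7.0 mg/L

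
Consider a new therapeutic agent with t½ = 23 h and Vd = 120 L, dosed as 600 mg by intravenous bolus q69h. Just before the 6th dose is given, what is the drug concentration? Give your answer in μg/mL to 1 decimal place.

f = (1/2)^(τ/t½) = (1/2)^(69/23) ≈ 0.1250.
C₀ = D/Vd = 600/120 ≈ 5.000 μg/mL.
Before the 6th dose, 5 doses have been given. Superposition: Cmin = C₀·(f + f² + … + f^5).
≈ 5.000 × (0.1250 + 0.0156 + 0.0020 + 0.0002 + 0.0000) ≈ 5.000 × 0.1428 ≈ 0.714 μg/mL.

0.7 μg/mL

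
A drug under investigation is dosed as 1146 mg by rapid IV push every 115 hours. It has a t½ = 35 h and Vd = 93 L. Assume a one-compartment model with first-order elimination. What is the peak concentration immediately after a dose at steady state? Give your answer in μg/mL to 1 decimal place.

13.7 μg/mL

τ/t½ = 115/35 ≈ 3.2857, so fraction remaining f = (1/2)^(115/35) ≈ 0.1025.
At steady state, accumulation factor R = 1/(1 − e^(−kτ)) ≈ 1.1142.
Single-dose peak C₀ = D/Vd = 1146/93 ≈ 12.323 μg/mL.
Cmax,ss = C₀/(1 − f) ≈ 12.323/0.8975 ≈ 13.730 μg/mL.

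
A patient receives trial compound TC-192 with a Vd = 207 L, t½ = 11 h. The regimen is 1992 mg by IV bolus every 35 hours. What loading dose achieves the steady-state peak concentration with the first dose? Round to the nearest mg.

2239 mg

f = (1/2)^(35/11) ≈ 0.110199; accumulation ratio R = 1/(1−f) ≈ 1.12385.
Loading dose to hit Cmax,ss on first dose: D_load = D_maint·R ≈ 1992 × 1.12385 ≈ 2238.71 mg.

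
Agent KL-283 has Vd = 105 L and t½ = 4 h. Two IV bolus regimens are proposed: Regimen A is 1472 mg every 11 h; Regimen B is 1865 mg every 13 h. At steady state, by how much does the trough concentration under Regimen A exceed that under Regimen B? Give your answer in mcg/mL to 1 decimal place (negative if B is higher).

Regimen A: f = (1/2)^(11/4) ≈ 0.1487; Cmin,ss = (1472/105)·f/(1−f) ≈ 2.449 mcg/mL.
Regimen B: f = (1/2)^(13/4) ≈ 0.1051; Cmin,ss = (1865/105)·f/(1−f) ≈ 2.086 mcg/mL.
Difference ≈ 2.449 − 2.086 ≈ 0.363 mcg/mL.

0.4 mcg/mL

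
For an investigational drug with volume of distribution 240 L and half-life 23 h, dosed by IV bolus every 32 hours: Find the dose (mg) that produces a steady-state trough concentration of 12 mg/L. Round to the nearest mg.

τ/t½ = 32/23 ≈ 1.3913, so f = (1/2)^(32/23) ≈ 0.381220.
Cmin,ss = (D/Vd)·f/(1−f), so D = Cmin,ss·Vd·(1−f)/f.
D = 12 × 240 × (1−f)/f ≈ 12 × 240 × 1.62316 ≈ 4674.70 mg.

4675 mg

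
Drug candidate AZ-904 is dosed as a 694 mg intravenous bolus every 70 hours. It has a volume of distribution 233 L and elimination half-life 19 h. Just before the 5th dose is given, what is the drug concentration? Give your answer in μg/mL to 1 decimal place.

0.3 μg/mL

f = (1/2)^(τ/t½) = (1/2)^(70/19) ≈ 0.0778.
C₀ = D/Vd = 694/233 ≈ 2.979 μg/mL.
Before the 5th dose, 4 doses have been given. Superposition: Cmin = C₀·(f + f² + … + f^4).
≈ 2.979 × (0.0778 + 0.0061 + 0.0005 + 0.0000) ≈ 2.979 × 0.0844 ≈ 0.251 μg/mL.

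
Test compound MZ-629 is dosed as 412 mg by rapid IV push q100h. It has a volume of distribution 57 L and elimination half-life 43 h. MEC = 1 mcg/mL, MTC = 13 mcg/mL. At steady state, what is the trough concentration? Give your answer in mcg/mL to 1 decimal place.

τ/t½ = 100/43 ≈ 2.3256, so fraction remaining f = (1/2)^(100/43) ≈ 0.1995.
Accumulation ratio R = 1/(1 − f) ≈ 1/0.8005 ≈ 1.2492.
Each bolus raises the concentration by D/Vd = 412/57 ≈ 7.228 mcg/mL.
Cmax,ss = C₀/(1 − f) ≈ 7.228/0.8005 ≈ 9.029 mcg/mL.
One interval later, Cmin,ss = Cmax,ss·e^(−kτ) ≈ 9.029 × 0.1995 ≈ 1.801 mcg/mL.
Trough 1.8 mcg/mL vs MEC 1 mcg/mL: adequate.

1.8 mcg/mL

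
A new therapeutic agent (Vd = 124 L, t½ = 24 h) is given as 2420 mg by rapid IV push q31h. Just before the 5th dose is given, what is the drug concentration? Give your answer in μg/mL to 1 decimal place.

f = (1/2)^(τ/t½) = (1/2)^(31/24) ≈ 0.4085.
C₀ = D/Vd = 2420/124 ≈ 19.516 μg/mL.
Before the 5th dose, 4 doses have been given. Superposition: Cmin = C₀·(f + f² + … + f^4).
≈ 19.516 × (0.4085 + 0.1669 + 0.0682 + 0.0278) ≈ 19.516 × 0.6714 ≈ 13.103 μg/mL.

13.1 μg/mL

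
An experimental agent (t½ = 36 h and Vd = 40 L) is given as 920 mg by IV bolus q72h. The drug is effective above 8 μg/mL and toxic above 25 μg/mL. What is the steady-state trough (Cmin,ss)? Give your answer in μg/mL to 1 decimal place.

7.7 μg/mL

The dosing interval is 2 half-lives, so f = 2^(−2) = 0.25.
At steady state, R = 1/(1 − 0.25) = 4/3.
Single-dose peak C₀ = D/Vd = 920/40 = 23 μg/mL.
Steady-state peak Cmax,ss = C₀·R = 23 × 4/3 ≈ 30.667 μg/mL.
Steady-state trough Cmin,ss = Cmax,ss·f ≈ 30.667 × 0.25 ≈ 7.667 μg/mL.
Trough 7.7 μg/mL vs MEC 8 μg/mL: subtherapeutic.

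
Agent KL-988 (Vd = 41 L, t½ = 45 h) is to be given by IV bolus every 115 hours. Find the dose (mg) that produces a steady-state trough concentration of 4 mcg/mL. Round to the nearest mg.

τ/t½ = 115/45 ≈ 2.5556, so f = (1/2)^(115/45) ≈ 0.170099.
Cmin,ss = (D/Vd)·f/(1−f), so D = Cmin,ss·Vd·(1−f)/f.
D = 4 × 41 × (1−f)/f ≈ 4 × 41 × 4.87893 ≈ 800.14 mg.

800 mg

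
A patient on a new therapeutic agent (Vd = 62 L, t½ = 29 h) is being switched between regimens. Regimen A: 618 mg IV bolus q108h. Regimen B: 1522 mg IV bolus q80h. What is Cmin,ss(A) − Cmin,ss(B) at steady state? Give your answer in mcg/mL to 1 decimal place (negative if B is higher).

Regimen A: f = (1/2)^(108/29) ≈ 0.0757; Cmin,ss = (618/62)·f/(1−f) ≈ 0.816 mcg/mL.
Regimen B: f = (1/2)^(80/29) ≈ 0.1478; Cmin,ss = (1522/62)·f/(1−f) ≈ 4.258 mcg/mL.
Difference ≈ 0.816 − 4.258 ≈ -3.442 mcg/mL.

-3.4 mcg/mL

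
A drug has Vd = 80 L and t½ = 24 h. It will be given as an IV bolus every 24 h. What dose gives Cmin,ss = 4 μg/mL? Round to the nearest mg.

320 mg

τ/t½ = 24/24 ≈ 1, so f = (1/2)^(24/24) ≈ 0.500000.
Cmin,ss = (D/Vd)·f/(1−f), so D = Cmin,ss·Vd·(1−f)/f.
D = 4 × 80 × (1−f)/f ≈ 4 × 80 × 1.00000 ≈ 320.00 mg.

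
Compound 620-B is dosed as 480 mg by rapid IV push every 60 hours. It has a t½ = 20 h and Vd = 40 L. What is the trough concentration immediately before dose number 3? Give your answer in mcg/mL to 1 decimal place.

f = (1/2)^(τ/t½) = (1/2)^(60/20) ≈ 0.1250.
C₀ = D/Vd = 480/40 ≈ 12.000 mcg/mL.
Before the 3rd dose, 2 doses have been given. Superposition: Cmin = C₀·(f + f²).
≈ 12.000 × (0.1250 + 0.0156) ≈ 12.000 × 0.1406 ≈ 1.687 mcg/mL.

1.7 mcg/mL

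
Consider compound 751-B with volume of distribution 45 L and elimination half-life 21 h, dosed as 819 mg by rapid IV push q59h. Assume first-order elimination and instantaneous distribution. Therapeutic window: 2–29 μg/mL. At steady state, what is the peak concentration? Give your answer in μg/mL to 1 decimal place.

21.2 μg/mL

τ/t½ = 59/21 ≈ 2.8095, so fraction remaining f = (1/2)^(59/21) ≈ 0.1426.
At steady state, accumulation factor R = 1/(1 − e^(−kτ)) ≈ 1.1663.
Each bolus raises the concentration by D/Vd = 819/45 ≈ 18.200 μg/mL.
Steady-state peak Cmax,ss = C₀·R ≈ 18.200 × 1.1663 ≈ 21.227 μg/mL.
Peak 21.2 μg/mL vs MTC 29 μg/mL: below toxic threshold.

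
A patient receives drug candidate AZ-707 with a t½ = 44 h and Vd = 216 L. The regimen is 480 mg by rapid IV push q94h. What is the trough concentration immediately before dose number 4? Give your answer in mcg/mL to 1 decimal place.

f = (1/2)^(τ/t½) = (1/2)^(94/44) ≈ 0.2275.
C₀ = D/Vd = 480/216 ≈ 2.222 mcg/mL.
Before the 4th dose, 3 doses have been given. Superposition: Cmin = C₀·(f + f² + … + f^3).
≈ 2.222 × (0.2275 + 0.0518 + 0.0118) ≈ 2.222 × 0.2911 ≈ 0.647 mcg/mL.

0.6 mcg/mL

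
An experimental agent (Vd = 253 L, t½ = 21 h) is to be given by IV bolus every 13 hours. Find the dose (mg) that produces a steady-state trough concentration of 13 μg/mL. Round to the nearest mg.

1762 mg

τ/t½ = 13/21 ≈ 0.61905, so f = (1/2)^(13/21) ≈ 0.651101.
Cmin,ss = (D/Vd)·f/(1−f), so D = Cmin,ss·Vd·(1−f)/f.
D = 13 × 253 × (1−f)/f ≈ 13 × 253 × 0.53586 ≈ 1762.44 mg.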